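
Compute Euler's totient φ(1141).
φ(1141) = 972

φ is multiplicative, with φ(p^e) = p^e − p^(e−1). Factorise 1141 = 7 · 163. Then
  φ(1141) = (7 − 1) · (163 − 1) = 6 · 162 = 972.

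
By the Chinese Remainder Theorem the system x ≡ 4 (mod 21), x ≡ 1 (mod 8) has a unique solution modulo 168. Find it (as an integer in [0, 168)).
x ≡ 25 (mod 168); the representative in [0, 168) is 25

The moduli 21, 8 are pairwise coprime, so by the CRT there is a unique solution mod 21·8 = 168.
Solve by successive substitution. Start with x ≡ 4 (mod 21).
  Combine with x ≡ 1 (mod 8): write x = 4 + 21·t and require 4 + 21·t ≡ 1 (mod 8), i.e. 21·t ≡ 1 − 4 ≡ 5 (mod 8). Since 21^(−1) ≡ 5 (mod 8) (21 ≡ 5 (mod 8)), t ≡ 5·5 ≡ 1 (mod 8). So x ≡ 4 + 21·1 = 25 (mod 168).
Unique solution in [0, 168): x = 25.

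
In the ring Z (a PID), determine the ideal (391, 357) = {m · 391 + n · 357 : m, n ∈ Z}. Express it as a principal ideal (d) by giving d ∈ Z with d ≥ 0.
(391, 357) = (17); d = 17

In the PID Z, (a, b) is generated by gcd(a, b). Compute gcd(391, 357) with the extended Euclidean algorithm, tracking rows (r, s, t) with s·391 + t·357 = r:
  row A: (391, 1, 0)   [1·391 + 0·357 = 391]
  row B: (357, 0, 1)   [0·391 + 1·357 = 357]
  391 = 1·357 + 34   → row C = row A − 1·row B = (34, 1, −1)   [check: 1·391 − 1·357 = 34]
  357 = 10·34 + 17   → row D = row B − 10·row C = (17, −10, 11)   [check: −10·391 + 11·357 = 17]
  34 = 2·17 + 0   → remainder 0, stop. gcd = 17 (last nonzero row D).
So gcd(391, 357) = 17, with Bézout identity −10·391 + 11·357 = 17. Containment (⊇): the Bézout identity exhibits 17 as an element of (391, 357), giving (17) ⊆ (391, 357). Containment (⊆): since 17 | 391 and 17 | 357 (391 = 17·23, 357 = 17·21), every Z-linear combination of 391 and 357 is divisible by 17, so (391, 357) ⊆ (17). Therefore (391, 357) = (17), d = 17.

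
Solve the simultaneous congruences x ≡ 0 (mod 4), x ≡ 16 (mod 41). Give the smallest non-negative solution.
x ≡ 16 (mod 164); the representative in [0, 164) is 16

The moduli 4, 41 are pairwise coprime, so by the CRT there is a unique solution mod 4·41 = 164.
Solve by successive substitution. Start with x ≡ 0 (mod 4).
  Combine with x ≡ 16 (mod 41): write x = 4·t and require 4·t ≡ 16 (mod 41). Since 4^(−1) ≡ 31 (mod 41), t ≡ 31·16 ≡ 4 (mod 41). So x ≡ 4·4 = 16 (mod 164).
Unique solution in [0, 164): x = 16.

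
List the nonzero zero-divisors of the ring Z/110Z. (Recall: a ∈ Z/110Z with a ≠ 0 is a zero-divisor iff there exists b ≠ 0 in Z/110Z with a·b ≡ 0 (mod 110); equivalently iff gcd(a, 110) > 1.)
nonzero zero-divisors of Z/110Z = {2, 4, 5, 6, 8, 10, 11, 12, 14, 15, 16, 18, 20, 22, 24, 25, 26, 28, 30, 32, 33, 34, 35, 36, 38, 40, 42, 44, 45, 46, 48, 50, 52, 54, 55, 56, 58, 60, 62, 64, 65, 66, 68, 70, 72, 74, 75, 76, 77, 78, 80, 82, 84, 85, 86, 88, 90, 92, 94, 95, 96, 98, 99, 100, 102, 104, 105, 106, 108}

An element a ∈ Z/110Z (with a ≠ 0) is a zero-divisor iff gcd(a, 110) > 1 (because a is a unit precisely when gcd(a, n) = 1, and in Z/nZ every nonzero, non-unit element is a zero-divisor). Scan a = 1, ..., 109 and keep those with gcd(a, 110) > 1:
  gcd(2, 110) = 2, gcd(4, 110) = 2, gcd(5, 110) = 5, gcd(6, 110) = 2, gcd(8, 110) = 2, gcd(10, 110) = 10, gcd(11, 110) = 11, gcd(12, 110) = 2, gcd(14, 110) = 2, gcd(15, 110) = 5, gcd(16, 110) = 2, gcd(18, 110) = 2, gcd(20, 110) = 10, gcd(22, 110) = 22, gcd(24, 110) = 2, gcd(25, 110) = 5, gcd(26, 110) = 2, gcd(28, 110) = 2, gcd(30, 110) = 10, gcd(32, 110) = 2, gcd(33, 110) = 11, gcd(34, 110) = 2, gcd(35, 110) = 5, gcd(36, 110) = 2, gcd(38, 110) = 2, gcd(40, 110) = 10, gcd(42, 110) = 2, gcd(44, 110) = 22, gcd(45, 110) = 5, gcd(46, 110) = 2, gcd(48, 110) = 2, gcd(50, 110) = 10, gcd(52, 110) = 2, gcd(54, 110) = 2, gcd(55, 110) = 55, gcd(56, 110) = 2, gcd(58, 110) = 2, gcd(60, 110) = 10, gcd(62, 110) = 2, gcd(64, 110) = 2, gcd(65, 110) = 5, gcd(66, 110) = 22, gcd(68, 110) = 2, gcd(70, 110) = 10, gcd(72, 110) = 2, gcd(74, 110) = 2, gcd(75, 110) = 5, gcd(76, 110) = 2, gcd(77, 110) = 11, gcd(78, 110) = 2, gcd(80, 110) = 10, gcd(82, 110) = 2, gcd(84, 110) = 2, gcd(85, 110) = 5, gcd(86, 110) = 2, gcd(88, 110) = 22, gcd(90, 110) = 10, gcd(92, 110) = 2, gcd(94, 110) = 2, gcd(95, 110) = 5, gcd(96, 110) = 2, gcd(98, 110) = 2, gcd(99, 110) = 11, gcd(100, 110) = 10, gcd(102, 110) = 2, gcd(104, 110) = 2, gcd(105, 110) = 5, gcd(106, 110) = 2, gcd(108, 110) = 2.
All other a ∈ {1, ..., 109} have gcd(a, 110) = 1 and are units. So the nonzero zero-divisors are exactly the 69 values of a appearing in this scan.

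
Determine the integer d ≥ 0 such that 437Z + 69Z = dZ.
(437, 69) = (23); d = 23

In the PID Z, (a, b) is generated by gcd(a, b). Compute gcd(437, 69) with the extended Euclidean algorithm, tracking rows (r, s, t) with s·437 + t·69 = r:
  row A: (437, 1, 0)   [1·437 + 0·69 = 437]
  row B: (69, 0, 1)   [0·437 + 1·69 = 69]
  437 = 6·69 + 23   → row C = row A − 6·row B = (23, 1, −6)   [check: 1·437 − 6·69 = 23]
  69 = 3·23 + 0   → remainder 0, stop. gcd = 23 (last nonzero row C).
So gcd(437, 69) = 23, with Bézout identity 1·437 − 6·69 = 23. Containment (⊇): the Bézout identity exhibits 23 as an element of (437, 69), giving (23) ⊆ (437, 69). Containment (⊆): since 23 | 437 and 23 | 69 (437 = 23·19, 69 = 23·3), every Z-linear combination of 437 and 69 is divisible by 23, so (437, 69) ⊆ (23). Therefore (437, 69) = (23), d = 23.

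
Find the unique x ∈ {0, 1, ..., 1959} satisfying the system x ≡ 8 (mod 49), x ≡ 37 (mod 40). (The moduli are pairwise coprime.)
x ≡ 1037 (mod 1960); the representative in [0, 1960) is 1037

The moduli 49, 40 are pairwise coprime, so by the CRT there is a unique solution mod 49·40 = 1960.
Solve by successive substitution. Start with x ≡ 8 (mod 49).
  Combine with x ≡ 37 (mod 40): write x = 8 + 49·t and require 8 + 49·t ≡ 37 (mod 40), i.e. 49·t ≡ 37 − 8 ≡ 29 (mod 40). Since 49^(−1) ≡ 9 (mod 40) (49 ≡ 9 (mod 40)), t ≡ 9·29 ≡ 21 (mod 40). So x ≡ 8 + 49·21 = 1037 (mod 1960).
Unique solution in [0, 1960): x = 1037.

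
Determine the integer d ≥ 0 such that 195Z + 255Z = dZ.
In the PID Z, (a, b) is generated by gcd(a, b). Compute gcd(255, 195) with the extended Euclidean algorithm, tracking rows (r, s, t) with s·255 + t·195 = r:
  row A: (255, 1, 0)   [1·255 + 0·195 = 255]
  row B: (195, 0, 1)   [0·255 + 1·195 = 195]
  255 = 1·195 + 60   → row C = row A − 1·row B = (60, 1, −1)   [check: 1·255 − 1·195 = 60]
  195 = 3·60 + 15   → row D = row B − 3·row C = (15, −3, 4)   [check: −3·255 + 4·195 = 15]
  60 = 4·15 + 0   → remainder 0, stop. gcd = 15 (last nonzero row D).
So gcd(195, 255) = 15, with Bézout identity −3·255 + 4·195 = 15. Containment (⊇): the Bézout identity exhibits 15 as an element of (195, 255), giving (15) ⊆ (195, 255). Containment (⊆): since 15 | 195 and 15 | 255 (195 = 15·13, 255 = 15·17), every Z-linear combination of 195 and 255 is divisible by 15, so (195, 255) ⊆ (15). Therefore (195, 255) = (15), d = 15.

Final answer: (195, 255) = (15); d = 15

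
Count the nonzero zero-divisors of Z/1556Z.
Z/1556Z has 779 nonzero zero-divisors

In Z/1556Z each nonzero element is either a unit (gcd with 1556 is 1) or a zero-divisor (gcd > 1). The number of units is φ(1556): factorise 1556 = 2^2 · 389, so φ(1556) = (2^2 − 2^1) · (389 − 1) = 2 · 388 = 776. The nonzero elements number 1556 − 1 = 1555. Hence the nonzero zero-divisors number 1555 − 776 = 779.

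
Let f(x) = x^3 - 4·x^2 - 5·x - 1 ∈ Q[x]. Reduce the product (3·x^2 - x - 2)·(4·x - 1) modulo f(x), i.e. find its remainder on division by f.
First multiply in Q[x] without reducing: a · b = 12·x^3 - 7·x^2 - 7·x + 2. Now divide by f(x) = x^3 - 4·x^2 - 5·x - 1, eliminating the leading term at each step:
  leading term 12·x^3: subtract (12)·f(x) = 12·x^3 - 48·x^2 - 60·x - 12, leaving 41·x^2 + 53·x + 14
The degree is now < 3, so this is the remainder. Hence a · b ≡ 41·x^2 + 53·x + 14 in Q[x]/(f).

Final answer: a · b ≡ 41·x^2 + 53·x + 14 (mod f(x))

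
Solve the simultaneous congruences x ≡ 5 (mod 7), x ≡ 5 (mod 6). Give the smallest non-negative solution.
The moduli 7, 6 are pairwise coprime, so by the CRT there is a unique solution mod 7·6 = 42.
Solve by successive substitution. Start with x ≡ 5 (mod 7).
  Combine with x ≡ 5 (mod 6): write x = 5 + 7·t and require 5 + 7·t ≡ 5 (mod 6), i.e. 7·t ≡ 5 − 5 ≡ 0 (mod 6). Since 7^(−1) ≡ 1 (mod 6) (7 ≡ 1 (mod 6)), t ≡ 1·0 ≡ 0 (mod 6). So x ≡ 5 + 7·0 = 5 (mod 42).
Unique solution in [0, 42): x = 5.

Final answer: x ≡ 5 (mod 42); the representative in [0, 42) is 5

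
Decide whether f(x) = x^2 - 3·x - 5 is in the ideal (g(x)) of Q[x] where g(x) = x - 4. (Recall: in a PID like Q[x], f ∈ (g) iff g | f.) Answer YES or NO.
In Q[x] the ideal (g) consists of all multiples of g, so f ∈ (g) iff g | f, i.e. iff the remainder of f on division by g is 0. Divide f by g (g is monic, so eliminate the leading term of the running remainder at each step):
  leading term x^2: subtract (x)·g(x) = x^2 - 4·x, leaving x - 5
  leading term x: subtract (1)·g(x) = x - 4, leaving -1
The remainder r(x) = -1 ≠ 0 (and deg r < deg g), so g ∤ f, i.e. f ∉ (g).

Final answer: NO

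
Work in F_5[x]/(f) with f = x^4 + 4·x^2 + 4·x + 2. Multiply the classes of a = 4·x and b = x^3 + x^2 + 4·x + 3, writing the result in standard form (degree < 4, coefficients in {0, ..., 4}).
a · b ≡ 4·x^3 + x + 2 (mod f(x))

Multiply as integer polynomials: a · b = 4·x^4 + 4·x^3 + 16·x^2 + 12·x. Reducing coefficients mod 5: a · b ≡ 4·x^4 + 4·x^3 + x^2 + 2·x. Now divide by f(x) = x^4 + 4·x^2 + 4·x + 2 in F_5[x], eliminating the leading term at each step:
  leading term 4·x^4: subtract (4)·f(x) = 4·x^4 + x^2 + x + 3, leaving 4·x^3 + x + 2 (coefficients mod 5)
The degree is now < 4, so this is the remainder. Hence a · b ≡ 4·x^3 + x + 2 in F_5[x]/(f).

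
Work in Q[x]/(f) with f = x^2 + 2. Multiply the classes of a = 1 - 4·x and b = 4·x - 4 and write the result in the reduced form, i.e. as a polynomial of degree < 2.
First multiply in Q[x] without reducing: a · b = -16·x^2 + 20·x - 4. Now divide by f(x) = x^2 + 2, eliminating the leading term at each step:
  leading term -16·x^2: subtract (-16)·f(x) = -16·x^2 - 32, leaving 20·x + 28
The degree is now < 2, so this is the remainder. Hence a · b ≡ 20·x + 28 in Q[x]/(f).

Final answer: a · b ≡ 20·x + 28 (mod f(x))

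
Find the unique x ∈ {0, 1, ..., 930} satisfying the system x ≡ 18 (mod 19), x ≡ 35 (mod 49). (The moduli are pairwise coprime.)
The moduli 19, 49 are pairwise coprime, so by the CRT there is a unique solution mod 19·49 = 931.
Solve by successive substitution. Start with x ≡ 18 (mod 19).
  Combine with x ≡ 35 (mod 49): write x = 18 + 19·t and require 18 + 19·t ≡ 35 (mod 49), i.e. 19·t ≡ 35 − 18 ≡ 17 (mod 49). Since 19^(−1) ≡ 31 (mod 49), t ≡ 31·17 ≡ 37 (mod 49). So x ≡ 18 + 19·37 = 721 (mod 931).
Unique solution in [0, 931): x = 721.

Final answer: x ≡ 721 (mod 931); the representative in [0, 931) is 721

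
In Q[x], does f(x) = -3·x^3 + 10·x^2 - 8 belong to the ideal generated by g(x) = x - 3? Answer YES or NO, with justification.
In Q[x] the ideal (g) consists of all multiples of g, so f ∈ (g) iff g | f, i.e. iff the remainder of f on division by g is 0. Divide f by g (g is monic, so eliminate the leading term of the running remainder at each step):
  leading term -3·x^3: subtract (-3·x^2)·g(x) = -3·x^3 + 9·x^2, leaving x^2 - 8
  leading term x^2: subtract (x)·g(x) = x^2 - 3·x, leaving 3·x - 8
  leading term 3·x: subtract (3)·g(x) = 3·x - 9, leaving 1
The remainder r(x) = 1 ≠ 0 (and deg r < deg g), so g ∤ f, i.e. f ∉ (g).

Final answer: NO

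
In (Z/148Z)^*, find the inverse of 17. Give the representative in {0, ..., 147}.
Apply the extended Euclidean algorithm to (148, 17), tracking rows (r, s, t) with s·148 + t·17 = r. Each division r_prev = q·r_cur + r_new produces the new row as (previous row) − q·(current row):
  row A: (148, 1, 0)   [1·148 + 0·17 = 148]
  row B: (17, 0, 1)   [0·148 + 1·17 = 17]
  148 = 8·17 + 12   → row C = row A − 8·row B = (12, 1, −8)   [check: 1·148 − 8·17 = 12]
  17 = 1·12 + 5   → row D = row B − 1·row C = (5, −1, 9)   [check: −1·148 + 9·17 = 5]
  12 = 2·5 + 2   → row E = row C − 2·row D = (2, 3, −26)   [check: 3·148 − 26·17 = 2]
  5 = 2·2 + 1   → row F = row D − 2·row E = (1, −7, 61)   [check: −7·148 + 61·17 = 1]
  2 = 2·1 + 0   → remainder 0, stop. gcd = 1 (last nonzero row F).
The gcd is 1, so 17 is invertible mod 148. The last nonzero row gives −7·148 + 61·17 = 1, so t = 61. So 17^(−1) ≡ 61 (mod 148). Verify: 17 · 61 = 1037 ≡ 1 (mod 148). ✓

Final answer: 17^(−1) ≡ 61 (mod 148)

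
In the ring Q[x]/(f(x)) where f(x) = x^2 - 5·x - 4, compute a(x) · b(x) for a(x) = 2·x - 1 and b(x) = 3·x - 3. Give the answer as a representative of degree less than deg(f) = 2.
First multiply in Q[x] without reducing: a · b = 6·x^2 - 9·x + 3. Now divide by f(x) = x^2 - 5·x - 4, eliminating the leading term at each step:
  leading term 6·x^2: subtract (6)·f(x) = 6·x^2 - 30·x - 24, leaving 21·x + 27
The degree is now < 2, so this is the remainder. Hence a · b ≡ 21·x + 27 in Q[x]/(f).

Final answer: a · b ≡ 21·x + 27 (mod f(x))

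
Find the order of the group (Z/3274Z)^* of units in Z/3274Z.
|(Z/3274Z)^*| = 1636

(Z/3274Z)^* consists of the classes a with gcd(a, 3274) = 1, so its order is φ(3274). φ is multiplicative, with φ(p^e) = p^e − p^(e−1). Factorise 3274 = 2 · 1637. Then
  φ(3274) = (2 − 1) · (1637 − 1) = 1 · 1636 = 1636.
Thus |(Z/3274Z)^*| = 1636.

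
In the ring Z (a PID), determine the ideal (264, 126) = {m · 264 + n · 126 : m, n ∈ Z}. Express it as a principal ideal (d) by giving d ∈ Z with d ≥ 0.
In the PID Z, (a, b) is generated by gcd(a, b). Compute gcd(264, 126) with the extended Euclidean algorithm, tracking rows (r, s, t) with s·264 + t·126 = r:
  row A: (264, 1, 0)   [1·264 + 0·126 = 264]
  row B: (126, 0, 1)   [0·264 + 1·126 = 126]
  264 = 2·126 + 12   → row C = row A − 2·row B = (12, 1, −2)   [check: 1·264 − 2·126 = 12]
  126 = 10·12 + 6   → row D = row B − 10·row C = (6, −10, 21)   [check: −10·264 + 21·126 = 6]
  12 = 2·6 + 0   → remainder 0, stop. gcd = 6 (last nonzero row D).
So gcd(264, 126) = 6, with Bézout identity −10·264 + 21·126 = 6. Containment (⊇): the Bézout identity exhibits 6 as an element of (264, 126), giving (6) ⊆ (264, 126). Containment (⊆): since 6 | 264 and 6 | 126 (264 = 6·44, 126 = 6·21), every Z-linear combination of 264 and 126 is divisible by 6, so (264, 126) ⊆ (6). Therefore (264, 126) = (6), d = 6.

Final answer: (264, 126) = (6); d = 6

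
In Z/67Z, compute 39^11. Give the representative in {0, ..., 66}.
29

Use repeated squaring. Binary(11) = 1011. Walk through the bits of the exponent 11 left-to-right: at each bit after the leading one, square the running value, then multiply by 39 if the bit is 1 (always reducing mod 67):
  bit 1 = 1 (leading): start with 39.
  bit 2 = 0: square 39^2 = 1521 ≡ 47 (mod 67).
  bit 3 = 1: square 47^2 = 2209 ≡ 65; bit is 1, so multiply 65·39 = 2535 ≡ 56 (mod 67).
  bit 4 = 1: square 56^2 = 3136 ≡ 54; bit is 1, so multiply 54·39 = 2106 ≡ 29 (mod 67).
Final value: 39^11 ≡ 29 (mod 67).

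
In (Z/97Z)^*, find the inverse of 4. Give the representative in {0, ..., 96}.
4^(−1) ≡ 73 (mod 97)

Apply the extended Euclidean algorithm to (97, 4), tracking rows (r, s, t) with s·97 + t·4 = r. Each division r_prev = q·r_cur + r_new produces the new row as (previous row) − q·(current row):
  row A: (97, 1, 0)   [1·97 + 0·4 = 97]
  row B: (4, 0, 1)   [0·97 + 1·4 = 4]
  97 = 24·4 + 1   → row C = row A − 24·row B = (1, 1, −24)   [check: 1·97 − 24·4 = 1]
  4 = 4·1 + 0   → remainder 0, stop. gcd = 1 (last nonzero row C).
The gcd is 1, so 4 is invertible mod 97. The last nonzero row gives 1·97 − 24·4 = 1, so t = −24. So 4^(−1) ≡ −24 ≡ 73 (mod 97). Verify: 4 · 73 = 292 ≡ 1 (mod 97). ✓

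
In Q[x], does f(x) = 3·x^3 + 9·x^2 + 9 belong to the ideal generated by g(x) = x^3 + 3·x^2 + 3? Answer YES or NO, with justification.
In Q[x] the ideal (g) consists of all multiples of g, so f ∈ (g) iff g | f, i.e. iff the remainder of f on division by g is 0. Divide f by g (g is monic, so eliminate the leading term of the running remainder at each step):
  leading term 3·x^3: subtract (3)·g(x) = 3·x^3 + 9·x^2 + 9, leaving 0
The remainder is 0, so f(x) = g(x) · h(x) with h(x) = 3. Hence g | f, i.e. f ∈ (g).

Final answer: YES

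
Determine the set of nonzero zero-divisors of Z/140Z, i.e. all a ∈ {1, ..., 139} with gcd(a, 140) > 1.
An element a ∈ Z/140Z (with a ≠ 0) is a zero-divisor iff gcd(a, 140) > 1 (because a is a unit precisely when gcd(a, n) = 1, and in Z/nZ every nonzero, non-unit element is a zero-divisor). Scan a = 1, ..., 139 and keep those with gcd(a, 140) > 1:
  gcd(2, 140) = 2, gcd(4, 140) = 4, gcd(5, 140) = 5, gcd(6, 140) = 2, gcd(7, 140) = 7, gcd(8, 140) = 4, gcd(10, 140) = 10, gcd(12, 140) = 4, gcd(14, 140) = 14, gcd(15, 140) = 5, gcd(16, 140) = 4, gcd(18, 140) = 2, gcd(20, 140) = 20, gcd(21, 140) = 7, gcd(22, 140) = 2, gcd(24, 140) = 4, gcd(25, 140) = 5, gcd(26, 140) = 2, gcd(28, 140) = 28, gcd(30, 140) = 10, gcd(32, 140) = 4, gcd(34, 140) = 2, gcd(35, 140) = 35, gcd(36, 140) = 4, gcd(38, 140) = 2, gcd(40, 140) = 20, gcd(42, 140) = 14, gcd(44, 140) = 4, gcd(45, 140) = 5, gcd(46, 140) = 2, gcd(48, 140) = 4, gcd(49, 140) = 7, gcd(50, 140) = 10, gcd(52, 140) = 4, gcd(54, 140) = 2, gcd(55, 140) = 5, gcd(56, 140) = 28, gcd(58, 140) = 2, gcd(60, 140) = 20, gcd(62, 140) = 2, gcd(63, 140) = 7, gcd(64, 140) = 4, gcd(65, 140) = 5, gcd(66, 140) = 2, gcd(68, 140) = 4, gcd(70, 140) = 70, gcd(72, 140) = 4, gcd(74, 140) = 2, gcd(75, 140) = 5, gcd(76, 140) = 4, gcd(77, 140) = 7, gcd(78, 140) = 2, gcd(80, 140) = 20, gcd(82, 140) = 2, gcd(84, 140) = 28, gcd(85, 140) = 5, gcd(86, 140) = 2, gcd(88, 140) = 4, gcd(90, 140) = 10, gcd(91, 140) = 7, gcd(92, 140) = 4, gcd(94, 140) = 2, gcd(95, 140) = 5, gcd(96, 140) = 4, gcd(98, 140) = 14, gcd(100, 140) = 20, gcd(102, 140) = 2, gcd(104, 140) = 4, gcd(105, 140) = 35, gcd(106, 140) = 2, gcd(108, 140) = 4, gcd(110, 140) = 10, gcd(112, 140) = 28, gcd(114, 140) = 2, gcd(115, 140) = 5, gcd(116, 140) = 4, gcd(118, 140) = 2, gcd(119, 140) = 7, gcd(120, 140) = 20, gcd(122, 140) = 2, gcd(124, 140) = 4, gcd(125, 140) = 5, gcd(126, 140) = 14, gcd(128, 140) = 4, gcd(130, 140) = 10, gcd(132, 140) = 4, gcd(133, 140) = 7, gcd(134, 140) = 2, gcd(135, 140) = 5, gcd(136, 140) = 4, gcd(138, 140) = 2.
All other a ∈ {1, ..., 139} have gcd(a, 140) = 1 and are units. So the nonzero zero-divisors are exactly the 91 values of a appearing in this scan.

Final answer: nonzero zero-divisors of Z/140Z = {2, 4, 5, 6, 7, 8, 10, 12, 14, 15, 16, 18, 20, 21, 22, 24, 25, 26, 28, 30, 32, 34, 35, 36, 38, 40, 42, 44, 45, 46, 48, 49, 50, 52, 54, 55, 56, 58, 60, 62, 63, 64, 65, 66, 68, 70, 72, 74, 75, 76, 77, 78, 80, 82, 84, 85, 86, 88, 90, 91, 92, 94, 95, 96, 98, 100, 102, 104, 105, 106, 108, 110, 112, 114, 115, 116, 118, 119, 120, 122, 124, 125, 126, 128, 130, 132, 133, 134, 135, 136, 138}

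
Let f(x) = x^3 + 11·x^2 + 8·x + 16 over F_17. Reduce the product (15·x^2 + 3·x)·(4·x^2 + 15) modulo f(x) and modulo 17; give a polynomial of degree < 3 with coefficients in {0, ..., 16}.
Multiply as integer polynomials: a · b = 60·x^4 + 12·x^3 + 225·x^2 + 45·x. Reducing coefficients mod 17: a · b ≡ 9·x^4 + 12·x^3 + 4·x^2 + 11·x. Now divide by f(x) = x^3 + 11·x^2 + 8·x + 16 in F_17[x], eliminating the leading term at each step:
  leading term 9·x^4: subtract (9·x)·f(x) = 9·x^4 + 14·x^3 + 4·x^2 + 8·x, leaving 15·x^3 + 3·x (coefficients mod 17)
  leading term 15·x^3: subtract (15)·f(x) = 15·x^3 + 12·x^2 + x + 2, leaving 5·x^2 + 2·x + 15 (coefficients mod 17)
The degree is now < 3, so this is the remainder. Hence a · b ≡ 5·x^2 + 2·x + 15 in F_17[x]/(f).

Final answer: a · b ≡ 5·x^2 + 2·x + 15 (mod f(x))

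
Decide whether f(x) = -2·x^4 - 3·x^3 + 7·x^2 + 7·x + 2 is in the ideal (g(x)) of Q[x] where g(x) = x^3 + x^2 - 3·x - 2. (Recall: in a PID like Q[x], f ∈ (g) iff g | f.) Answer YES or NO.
NO

In Q[x] the ideal (g) consists of all multiples of g, so f ∈ (g) iff g | f, i.e. iff the remainder of f on division by g is 0. Divide f by g (g is monic, so eliminate the leading term of the running remainder at each step):
  leading term -2·x^4: subtract (-2·x)·g(x) = -2·x^4 - 2·x^3 + 6·x^2 + 4·x, leaving -x^3 + x^2 + 3·x + 2
  leading term -x^3: subtract (-1)·g(x) = -x^3 - x^2 + 3·x + 2, leaving 2·x^2
The remainder r(x) = 2·x^2 ≠ 0 (and deg r < deg g), so g ∤ f, i.e. f ∉ (g).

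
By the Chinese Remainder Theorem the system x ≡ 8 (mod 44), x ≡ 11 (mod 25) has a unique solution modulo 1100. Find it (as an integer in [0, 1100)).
x ≡ 536 (mod 1100); the representative in [0, 1100) is 536

The moduli 44, 25 are pairwise coprime, so by the CRT there is a unique solution mod 44·25 = 1100.
Solve by successive substitution. Start with x ≡ 8 (mod 44).
  Combine with x ≡ 11 (mod 25): write x = 8 + 44·t and require 8 + 44·t ≡ 11 (mod 25), i.e. 44·t ≡ 11 − 8 ≡ 3 (mod 25). Since 44^(−1) ≡ 4 (mod 25) (44 ≡ 19 (mod 25)), t ≡ 4·3 ≡ 12 (mod 25). So x ≡ 8 + 44·12 = 536 (mod 1100).
Unique solution in [0, 1100): x = 536.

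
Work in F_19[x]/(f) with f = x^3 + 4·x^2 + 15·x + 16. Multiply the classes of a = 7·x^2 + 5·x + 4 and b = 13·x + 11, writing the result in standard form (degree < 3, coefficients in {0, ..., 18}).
a · b ≡ 6·x^2 + 15·x + 13 (mod f(x))

Multiply as integer polynomials: a · b = 91·x^3 + 142·x^2 + 107·x + 44. Reducing coefficients mod 19: a · b ≡ 15·x^3 + 9·x^2 + 12·x + 6. Now divide by f(x) = x^3 + 4·x^2 + 15·x + 16 in F_19[x], eliminating the leading term at each step:
  leading term 15·x^3: subtract (15)·f(x) = 15·x^3 + 3·x^2 + 16·x + 12, leaving 6·x^2 + 15·x + 13 (coefficients mod 19)
The degree is now < 3, so this is the remainder. Hence a · b ≡ 6·x^2 + 15·x + 13 in F_19[x]/(f).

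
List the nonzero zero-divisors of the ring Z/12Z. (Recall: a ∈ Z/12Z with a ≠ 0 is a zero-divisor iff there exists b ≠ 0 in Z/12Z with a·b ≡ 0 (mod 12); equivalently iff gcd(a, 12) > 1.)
An element a ∈ Z/12Z (with a ≠ 0) is a zero-divisor iff gcd(a, 12) > 1 (because a is a unit precisely when gcd(a, n) = 1, and in Z/nZ every nonzero, non-unit element is a zero-divisor). Scan a = 1, ..., 11 and keep those with gcd(a, 12) > 1:
  gcd(2, 12) = 2, gcd(3, 12) = 3, gcd(4, 12) = 4, gcd(6, 12) = 6, gcd(8, 12) = 4, gcd(9, 12) = 3, gcd(10, 12) = 2.
All other a ∈ {1, ..., 11} have gcd(a, 12) = 1 and are units. So the nonzero zero-divisors are exactly the 7 values of a appearing in this scan.

Final answer: nonzero zero-divisors of Z/12Z = {2, 3, 4, 6, 8, 9, 10}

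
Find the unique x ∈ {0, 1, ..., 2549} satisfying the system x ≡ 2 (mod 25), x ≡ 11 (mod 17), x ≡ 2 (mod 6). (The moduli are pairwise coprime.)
The moduli 25, 17, 6 are pairwise coprime, so by the CRT there is a unique solution mod 25·17·6 = 2550.
Solve by successive substitution. Start with x ≡ 2 (mod 25).
  Combine with x ≡ 11 (mod 17): write x = 2 + 25·t and require 2 + 25·t ≡ 11 (mod 17), i.e. 25·t ≡ 11 − 2 ≡ 9 (mod 17). Since 25^(−1) ≡ 15 (mod 17) (25 ≡ 8 (mod 17)), t ≡ 15·9 ≡ 16 (mod 17). So x ≡ 2 + 25·16 = 402 (mod 425).
  Combine with x ≡ 2 (mod 6): write x = 402 + 425·t and require 402 + 425·t ≡ 2 (mod 6), i.e. 425·t ≡ 2 − 402 ≡ 2 (mod 6). Since 425^(−1) ≡ 5 (mod 6) (425 ≡ 5 (mod 6)), t ≡ 5·2 ≡ 4 (mod 6). So x ≡ 402 + 425·4 = 2102 (mod 2550).
Unique solution in [0, 2550): x = 2102.

Final answer: x ≡ 2102 (mod 2550); the representative in [0, 2550) is 2102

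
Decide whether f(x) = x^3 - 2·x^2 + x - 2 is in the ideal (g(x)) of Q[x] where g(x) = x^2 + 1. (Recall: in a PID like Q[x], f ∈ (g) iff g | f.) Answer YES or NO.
In Q[x] the ideal (g) consists of all multiples of g, so f ∈ (g) iff g | f, i.e. iff the remainder of f on division by g is 0. Divide f by g (g is monic, so eliminate the leading term of the running remainder at each step):
  leading term x^3: subtract (x)·g(x) = x^3 + x, leaving -2·x^2 - 2
  leading term -2·x^2: subtract (-2)·g(x) = -2·x^2 - 2, leaving 0
The remainder is 0, so f(x) = g(x) · h(x) with h(x) = x - 2. Hence g | f, i.e. f ∈ (g).

Final answer: YES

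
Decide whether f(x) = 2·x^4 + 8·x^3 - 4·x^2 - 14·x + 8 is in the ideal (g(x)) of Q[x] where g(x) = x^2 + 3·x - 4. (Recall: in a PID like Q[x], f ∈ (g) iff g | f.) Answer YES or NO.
In Q[x] the ideal (g) consists of all multiples of g, so f ∈ (g) iff g | f, i.e. iff the remainder of f on division by g is 0. Divide f by g (g is monic, so eliminate the leading term of the running remainder at each step):
  leading term 2·x^4: subtract (2·x^2)·g(x) = 2·x^4 + 6·x^3 - 8·x^2, leaving 2·x^3 + 4·x^2 - 14·x + 8
  leading term 2·x^3: subtract (2·x)·g(x) = 2·x^3 + 6·x^2 - 8·x, leaving -2·x^2 - 6·x + 8
  leading term -2·x^2: subtract (-2)·g(x) = -2·x^2 - 6·x + 8, leaving 0
The remainder is 0, so f(x) = g(x) · h(x) with h(x) = 2·x^2 + 2·x - 2. Hence g | f, i.e. f ∈ (g).

Final answer: YES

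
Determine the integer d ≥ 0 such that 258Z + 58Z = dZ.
(258, 58) = (2); d = 2

In the PID Z, (a, b) is generated by gcd(a, b). Compute gcd(258, 58) with the extended Euclidean algorithm, tracking rows (r, s, t) with s·258 + t·58 = r:
  row A: (258, 1, 0)   [1·258 + 0·58 = 258]
  row B: (58, 0, 1)   [0·258 + 1·58 = 58]
  258 = 4·58 + 26   → row C = row A − 4·row B = (26, 1, −4)   [check: 1·258 − 4·58 = 26]
  58 = 2·26 + 6   → row D = row B − 2·row C = (6, −2, 9)   [check: −2·258 + 9·58 = 6]
  26 = 4·6 + 2   → row E = row C − 4·row D = (2, 9, −40)   [check: 9·258 − 40·58 = 2]
  6 = 3·2 + 0   → remainder 0, stop. gcd = 2 (last nonzero row E).
So gcd(258, 58) = 2, with Bézout identity 9·258 − 40·58 = 2. Containment (⊇): the Bézout identity exhibits 2 as an element of (258, 58), giving (2) ⊆ (258, 58). Containment (⊆): since 2 | 258 and 2 | 58 (258 = 2·129, 58 = 2·29), every Z-linear combination of 258 and 58 is divisible by 2, so (258, 58) ⊆ (2). Therefore (258, 58) = (2), d = 2.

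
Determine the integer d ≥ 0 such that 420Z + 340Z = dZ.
(420, 340) = (20); d = 20

In the PID Z, (a, b) is generated by gcd(a, b). Compute gcd(420, 340) with the extended Euclidean algorithm, tracking rows (r, s, t) with s·420 + t·340 = r:
  row A: (420, 1, 0)   [1·420 + 0·340 = 420]
  row B: (340, 0, 1)   [0·420 + 1·340 = 340]
  420 = 1·340 + 80   → row C = row A − 1·row B = (80, 1, −1)   [check: 1·420 − 1·340 = 80]
  340 = 4·80 + 20   → row D = row B − 4·row C = (20, −4, 5)   [check: −4·420 + 5·340 = 20]
  80 = 4·20 + 0   → remainder 0, stop. gcd = 20 (last nonzero row D).
So gcd(420, 340) = 20, with Bézout identity −4·420 + 5·340 = 20. Containment (⊇): the Bézout identity exhibits 20 as an element of (420, 340), giving (20) ⊆ (420, 340). Containment (⊆): since 20 | 420 and 20 | 340 (420 = 20·21, 340 = 20·17), every Z-linear combination of 420 and 340 is divisible by 20, so (420, 340) ⊆ (20). Therefore (420, 340) = (20), d = 20.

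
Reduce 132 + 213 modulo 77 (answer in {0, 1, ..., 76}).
37

Reduce the summands first: 132 ≡ 55, 213 ≡ 59 (mod 77), so 132 + 213 ≡ 55 + 59 (mod 77). 55 + 59 = 114; 114 = 1·77 + 37, so (132 + 213) mod 77 = 37.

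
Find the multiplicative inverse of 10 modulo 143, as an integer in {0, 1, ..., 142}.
Apply the extended Euclidean algorithm to (143, 10), tracking rows (r, s, t) with s·143 + t·10 = r. Each division r_prev = q·r_cur + r_new produces the new row as (previous row) − q·(current row):
  row A: (143, 1, 0)   [1·143 + 0·10 = 143]
  row B: (10, 0, 1)   [0·143 + 1·10 = 10]
  143 = 14·10 + 3   → row C = row A − 14·row B = (3, 1, −14)   [check: 1·143 − 14·10 = 3]
  10 = 3·3 + 1   → row D = row B − 3·row C = (1, −3, 43)   [check: −3·143 + 43·10 = 1]
  3 = 3·1 + 0   → remainder 0, stop. gcd = 1 (last nonzero row D).
The gcd is 1, so 10 is invertible mod 143. The last nonzero row gives −3·143 + 43·10 = 1, so t = 43. So 10^(−1) ≡ 43 (mod 143). Verify: 10 · 43 = 430 ≡ 1 (mod 143). ✓

Final answer: 10^(−1) ≡ 43 (mod 143)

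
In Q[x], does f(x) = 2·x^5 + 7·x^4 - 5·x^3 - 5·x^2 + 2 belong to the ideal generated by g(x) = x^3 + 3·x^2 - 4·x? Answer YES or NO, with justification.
NO

In Q[x] the ideal (g) consists of all multiples of g, so f ∈ (g) iff g | f, i.e. iff the remainder of f on division by g is 0. Divide f by g (g is monic, so eliminate the leading term of the running remainder at each step):
  leading term 2·x^5: subtract (2·x^2)·g(x) = 2·x^5 + 6·x^4 - 8·x^3, leaving x^4 + 3·x^3 - 5·x^2 + 2
  leading term x^4: subtract (x)·g(x) = x^4 + 3·x^3 - 4·x^2, leaving 2 - x^2
The remainder r(x) = 2 - x^2 ≠ 0 (and deg r < deg g), so g ∤ f, i.e. f ∉ (g).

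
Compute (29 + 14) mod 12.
7

Reduce the summands first: 29 ≡ 5, 14 ≡ 2 (mod 12), so 29 + 14 ≡ 5 + 2 (mod 12). 5 + 2 = 7; 7 = 0·12 + 7, so (29 + 14) mod 12 = 7.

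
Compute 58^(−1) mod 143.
Apply the extended Euclidean algorithm to (143, 58), tracking rows (r, s, t) with s·143 + t·58 = r. Each division r_prev = q·r_cur + r_new produces the new row as (previous row) − q·(current row):
  row A: (143, 1, 0)   [1·143 + 0·58 = 143]
  row B: (58, 0, 1)   [0·143 + 1·58 = 58]
  143 = 2·58 + 27   → row C = row A − 2·row B = (27, 1, −2)   [check: 1·143 − 2·58 = 27]
  58 = 2·27 + 4   → row D = row B − 2·row C = (4, −2, 5)   [check: −2·143 + 5·58 = 4]
  27 = 6·4 + 3   → row E = row C − 6·row D = (3, 13, −32)   [check: 13·143 − 32·58 = 3]
  4 = 1·3 + 1   → row F = row D − 1·row E = (1, −15, 37)   [check: −15·143 + 37·58 = 1]
  3 = 3·1 + 0   → remainder 0, stop. gcd = 1 (last nonzero row F).
The gcd is 1, so 58 is invertible mod 143. The last nonzero row gives −15·143 + 37·58 = 1, so t = 37. So 58^(−1) ≡ 37 (mod 143). Verify: 58 · 37 = 2146 ≡ 1 (mod 143). ✓

Final answer: 58^(−1) ≡ 37 (mod 143)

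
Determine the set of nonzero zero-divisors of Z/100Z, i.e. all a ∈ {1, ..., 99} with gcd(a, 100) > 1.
An element a ∈ Z/100Z (with a ≠ 0) is a zero-divisor iff gcd(a, 100) > 1 (because a is a unit precisely when gcd(a, n) = 1, and in Z/nZ every nonzero, non-unit element is a zero-divisor). Scan a = 1, ..., 99 and keep those with gcd(a, 100) > 1:
  gcd(2, 100) = 2, gcd(4, 100) = 4, gcd(5, 100) = 5, gcd(6, 100) = 2, gcd(8, 100) = 4, gcd(10, 100) = 10, gcd(12, 100) = 4, gcd(14, 100) = 2, gcd(15, 100) = 5, gcd(16, 100) = 4, gcd(18, 100) = 2, gcd(20, 100) = 20, gcd(22, 100) = 2, gcd(24, 100) = 4, gcd(25, 100) = 25, gcd(26, 100) = 2, gcd(28, 100) = 4, gcd(30, 100) = 10, gcd(32, 100) = 4, gcd(34, 100) = 2, gcd(35, 100) = 5, gcd(36, 100) = 4, gcd(38, 100) = 2, gcd(40, 100) = 20, gcd(42, 100) = 2, gcd(44, 100) = 4, gcd(45, 100) = 5, gcd(46, 100) = 2, gcd(48, 100) = 4, gcd(50, 100) = 50, gcd(52, 100) = 4, gcd(54, 100) = 2, gcd(55, 100) = 5, gcd(56, 100) = 4, gcd(58, 100) = 2, gcd(60, 100) = 20, gcd(62, 100) = 2, gcd(64, 100) = 4, gcd(65, 100) = 5, gcd(66, 100) = 2, gcd(68, 100) = 4, gcd(70, 100) = 10, gcd(72, 100) = 4, gcd(74, 100) = 2, gcd(75, 100) = 25, gcd(76, 100) = 4, gcd(78, 100) = 2, gcd(80, 100) = 20, gcd(82, 100) = 2, gcd(84, 100) = 4, gcd(85, 100) = 5, gcd(86, 100) = 2, gcd(88, 100) = 4, gcd(90, 100) = 10, gcd(92, 100) = 4, gcd(94, 100) = 2, gcd(95, 100) = 5, gcd(96, 100) = 4, gcd(98, 100) = 2.
All other a ∈ {1, ..., 99} have gcd(a, 100) = 1 and are units. So the nonzero zero-divisors are exactly the 59 values of a appearing in this scan.

Final answer: nonzero zero-divisors of Z/100Z = {2, 4, 5, 6, 8, 10, 12, 14, 15, 16, 18, 20, 22, 24, 25, 26, 28, 30, 32, 34, 35, 36, 38, 40, 42, 44, 45, 46, 48, 50, 52, 54, 55, 56, 58, 60, 62, 64, 65, 66, 68, 70, 72, 74, 75, 76, 78, 80, 82, 84, 85, 86, 88, 90, 92, 94, 95, 96, 98}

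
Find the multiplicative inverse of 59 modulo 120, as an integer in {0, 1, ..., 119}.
59^(−1) ≡ 59 (mod 120)

Apply the extended Euclidean algorithm to (120, 59), tracking rows (r, s, t) with s·120 + t·59 = r. Each division r_prev = q·r_cur + r_new produces the new row as (previous row) − q·(current row):
  row A: (120, 1, 0)   [1·120 + 0·59 = 120]
  row B: (59, 0, 1)   [0·120 + 1·59 = 59]
  120 = 2·59 + 2   → row C = row A − 2·row B = (2, 1, −2)   [check: 1·120 − 2·59 = 2]
  59 = 29·2 + 1   → row D = row B − 29·row C = (1, −29, 59)   [check: −29·120 + 59·59 = 1]
  2 = 2·1 + 0   → remainder 0, stop. gcd = 1 (last nonzero row D).
The gcd is 1, so 59 is invertible mod 120. The last nonzero row gives −29·120 + 59·59 = 1, so t = 59. So 59^(−1) ≡ 59 (mod 120). Verify: 59 · 59 = 3481 ≡ 1 (mod 120). ✓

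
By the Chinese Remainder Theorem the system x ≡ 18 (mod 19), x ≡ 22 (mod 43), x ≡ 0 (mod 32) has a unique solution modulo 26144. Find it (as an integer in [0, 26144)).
The moduli 19, 43, 32 are pairwise coprime, so by the CRT there is a unique solution mod 19·43·32 = 26144.
Solve by successive substitution. Start with x ≡ 18 (mod 19).
  Combine with x ≡ 22 (mod 43): write x = 18 + 19·t and require 18 + 19·t ≡ 22 (mod 43), i.e. 19·t ≡ 22 − 18 ≡ 4 (mod 43). Since 19^(−1) ≡ 34 (mod 43), t ≡ 34·4 ≡ 7 (mod 43). So x ≡ 18 + 19·7 = 151 (mod 817).
  Combine with x ≡ 0 (mod 32): write x = 151 + 817·t and require 151 + 817·t ≡ 0 (mod 32), i.e. 817·t ≡ 0 − 151 ≡ 9 (mod 32). Since 817^(−1) ≡ 17 (mod 32) (817 ≡ 17 (mod 32)), t ≡ 17·9 ≡ 25 (mod 32). So x ≡ 151 + 817·25 = 20576 (mod 26144).
Unique solution in [0, 26144): x = 20576.

Final answer: x ≡ 20576 (mod 26144); the representative in [0, 26144) is 20576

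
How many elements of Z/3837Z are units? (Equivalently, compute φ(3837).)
An element a ∈ Z/3837Z is a unit iff gcd(a, 3837) = 1, so the number of units is φ(3837). φ is multiplicative, with φ(p^e) = p^e − p^(e−1). Factorise 3837 = 3 · 1279. Then
  φ(3837) = (3 − 1) · (1279 − 1) = 2 · 1278 = 2556.

Final answer: Z/3837Z has φ(3837) = 2556 units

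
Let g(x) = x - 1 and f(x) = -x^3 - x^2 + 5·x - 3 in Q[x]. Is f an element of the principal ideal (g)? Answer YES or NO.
YES

In Q[x] the ideal (g) consists of all multiples of g, so f ∈ (g) iff g | f, i.e. iff the remainder of f on division by g is 0. Divide f by g (g is monic, so eliminate the leading term of the running remainder at each step):
  leading term -x^3: subtract (-x^2)·g(x) = -x^3 + x^2, leaving -2·x^2 + 5·x - 3
  leading term -2·x^2: subtract (-2·x)·g(x) = -2·x^2 + 2·x, leaving 3·x - 3
  leading term 3·x: subtract (3)·g(x) = 3·x - 3, leaving 0
The remainder is 0, so f(x) = g(x) · h(x) with h(x) = -x^2 - 2·x + 3. Hence g | f, i.e. f ∈ (g).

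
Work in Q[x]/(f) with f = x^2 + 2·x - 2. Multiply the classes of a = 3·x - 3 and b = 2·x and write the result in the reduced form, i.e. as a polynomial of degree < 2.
a · b ≡ 12 - 18·x (mod f(x))

First multiply in Q[x] without reducing: a · b = 6·x^2 - 6·x. Now divide by f(x) = x^2 + 2·x - 2, eliminating the leading term at each step:
  leading term 6·x^2: subtract (6)·f(x) = 6·x^2 + 12·x - 12, leaving 12 - 18·x
The degree is now < 2, so this is the remainder. Hence a · b ≡ 12 - 18·x in Q[x]/(f).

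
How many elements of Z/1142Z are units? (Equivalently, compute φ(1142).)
Z/1142Z has φ(1142) = 570 units

An element a ∈ Z/1142Z is a unit iff gcd(a, 1142) = 1, so the number of units is φ(1142). φ is multiplicative, with φ(p^e) = p^e − p^(e−1). Factorise 1142 = 2 · 571. Then
  φ(1142) = (2 − 1) · (571 − 1) = 1 · 570 = 570.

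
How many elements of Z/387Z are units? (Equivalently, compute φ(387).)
Z/387Z has φ(387) = 252 units

An element a ∈ Z/387Z is a unit iff gcd(a, 387) = 1, so the number of units is φ(387). φ is multiplicative, with φ(p^e) = p^e − p^(e−1). Factorise 387 = 3^2 · 43. Then
  φ(387) = (3^2 − 3^1) · (43 − 1) = 6 · 42 = 252.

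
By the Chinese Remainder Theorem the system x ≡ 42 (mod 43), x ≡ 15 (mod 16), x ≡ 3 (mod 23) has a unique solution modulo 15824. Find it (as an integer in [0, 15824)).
x ≡ 14447 (mod 15824); the representative in [0, 15824) is 14447

The moduli 43, 16, 23 are pairwise coprime, so by the CRT there is a unique solution mod 43·16·23 = 15824.
Solve by successive substitution. Start with x ≡ 42 (mod 43).
  Combine with x ≡ 15 (mod 16): write x = 42 + 43·t and require 42 + 43·t ≡ 15 (mod 16), i.e. 43·t ≡ 15 − 42 ≡ 5 (mod 16). Since 43^(−1) ≡ 3 (mod 16) (43 ≡ 11 (mod 16)), t ≡ 3·5 ≡ 15 (mod 16). So x ≡ 42 + 43·15 = 687 (mod 688).
  Combine with x ≡ 3 (mod 23): write x = 687 + 688·t and require 687 + 688·t ≡ 3 (mod 23), i.e. 688·t ≡ 3 − 687 ≡ 6 (mod 23). Since 688^(−1) ≡ 11 (mod 23) (688 ≡ 21 (mod 23)), t ≡ 11·6 ≡ 20 (mod 23). So x ≡ 687 + 688·20 = 14447 (mod 15824).
Unique solution in [0, 15824): x = 14447.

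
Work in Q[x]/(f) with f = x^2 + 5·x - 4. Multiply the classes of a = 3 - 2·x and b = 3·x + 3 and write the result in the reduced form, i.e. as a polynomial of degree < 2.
First multiply in Q[x] without reducing: a · b = -6·x^2 + 3·x + 9. Now divide by f(x) = x^2 + 5·x - 4, eliminating the leading term at each step:
  leading term -6·x^2: subtract (-6)·f(x) = -6·x^2 - 30·x + 24, leaving 33·x - 15
The degree is now < 2, so this is the remainder. Hence a · b ≡ 33·x - 15 in Q[x]/(f).

Final answer: a · b ≡ 33·x - 15 (mod f(x))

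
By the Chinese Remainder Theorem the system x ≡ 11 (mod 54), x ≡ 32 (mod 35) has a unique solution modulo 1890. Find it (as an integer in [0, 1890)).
The moduli 54, 35 are pairwise coprime, so by the CRT there is a unique solution mod 54·35 = 1890.
Solve by successive substitution. Start with x ≡ 11 (mod 54).
  Combine with x ≡ 32 (mod 35): write x = 11 + 54·t and require 11 + 54·t ≡ 32 (mod 35), i.e. 54·t ≡ 32 − 11 ≡ 21 (mod 35). Since 54^(−1) ≡ 24 (mod 35) (54 ≡ 19 (mod 35)), t ≡ 24·21 ≡ 14 (mod 35). So x ≡ 11 + 54·14 = 767 (mod 1890).
Unique solution in [0, 1890): x = 767.

Final answer: x ≡ 767 (mod 1890); the representative in [0, 1890) is 767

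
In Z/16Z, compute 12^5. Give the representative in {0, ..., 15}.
Use repeated squaring. Binary(5) = 101. Walk through the bits of the exponent 5 left-to-right: at each bit after the leading one, square the running value, then multiply by 12 if the bit is 1 (always reducing mod 16):
  bit 1 = 1 (leading): start with 12.
  bit 2 = 0: square 12^2 = 144 ≡ 0 (mod 16).
  bit 3 = 1: square 0^2 = 0; bit is 1, so multiply 0·12 = 0 (mod 16).
Final value: 12^5 ≡ 0 (mod 16).

Final answer: 0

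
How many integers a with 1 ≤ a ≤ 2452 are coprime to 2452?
1224

The number of a ∈ {1, ..., 2452} with gcd(a, 2452) = 1 is by definition Euler's totient φ(2452). φ is multiplicative, with φ(p^e) = p^e − p^(e−1). Factorise 2452 = 2^2 · 613. Then
  φ(2452) = (2^2 − 2^1) · (613 − 1) = 2 · 612 = 1224.
So there are 1224 such integers.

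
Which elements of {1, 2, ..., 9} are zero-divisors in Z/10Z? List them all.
nonzero zero-divisors of Z/10Z = {2, 4, 5, 6, 8}

An element a ∈ Z/10Z (with a ≠ 0) is a zero-divisor iff gcd(a, 10) > 1 (because a is a unit precisely when gcd(a, n) = 1, and in Z/nZ every nonzero, non-unit element is a zero-divisor). Scan a = 1, ..., 9 and keep those with gcd(a, 10) > 1:
  gcd(2, 10) = 2, gcd(4, 10) = 2, gcd(5, 10) = 5, gcd(6, 10) = 2, gcd(8, 10) = 2.
All other a ∈ {1, ..., 9} have gcd(a, 10) = 1 and are units. So the nonzero zero-divisors are exactly the 5 values of a appearing in this scan.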